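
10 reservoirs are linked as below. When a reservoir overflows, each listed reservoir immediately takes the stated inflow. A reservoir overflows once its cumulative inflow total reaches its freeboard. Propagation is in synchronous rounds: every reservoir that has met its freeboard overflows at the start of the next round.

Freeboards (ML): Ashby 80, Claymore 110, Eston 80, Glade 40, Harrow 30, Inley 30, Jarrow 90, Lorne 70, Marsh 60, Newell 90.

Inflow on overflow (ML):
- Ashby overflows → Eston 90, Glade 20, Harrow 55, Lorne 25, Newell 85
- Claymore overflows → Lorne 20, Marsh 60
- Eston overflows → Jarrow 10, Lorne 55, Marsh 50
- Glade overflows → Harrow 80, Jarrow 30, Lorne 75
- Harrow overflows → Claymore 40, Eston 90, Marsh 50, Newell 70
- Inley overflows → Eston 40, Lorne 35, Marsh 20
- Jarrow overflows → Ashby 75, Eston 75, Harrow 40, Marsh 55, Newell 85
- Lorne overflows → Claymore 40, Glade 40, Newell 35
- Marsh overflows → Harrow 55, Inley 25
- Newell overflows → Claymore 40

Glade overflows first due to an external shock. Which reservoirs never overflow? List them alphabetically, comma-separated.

Round 1 — Glade overflows (initial).
  Harrow: +80 → 80 ≥ 30
  Jarrow: +30 → 30 < 90
  Lorne: +75 → 75 ≥ 70
Round 2 — Harrow, Lorne overflow.
  Claymore: +40+40 → 80 < 110
  Eston: +90 → 90 ≥ 80
  Marsh: +50 → 50 < 60
  Newell: +70+35 → 105 ≥ 90
Round 3 — Eston, Newell overflow.
  Claymore: +40 → 120 ≥ 110
  Jarrow: +10 → 40 < 90
  Marsh: +50 → 100 ≥ 60
Round 4 — Claymore, Marsh overflow.
  Inley: +25 → 25 < 30
No further overflows.

Ashby, Inley, Jarrow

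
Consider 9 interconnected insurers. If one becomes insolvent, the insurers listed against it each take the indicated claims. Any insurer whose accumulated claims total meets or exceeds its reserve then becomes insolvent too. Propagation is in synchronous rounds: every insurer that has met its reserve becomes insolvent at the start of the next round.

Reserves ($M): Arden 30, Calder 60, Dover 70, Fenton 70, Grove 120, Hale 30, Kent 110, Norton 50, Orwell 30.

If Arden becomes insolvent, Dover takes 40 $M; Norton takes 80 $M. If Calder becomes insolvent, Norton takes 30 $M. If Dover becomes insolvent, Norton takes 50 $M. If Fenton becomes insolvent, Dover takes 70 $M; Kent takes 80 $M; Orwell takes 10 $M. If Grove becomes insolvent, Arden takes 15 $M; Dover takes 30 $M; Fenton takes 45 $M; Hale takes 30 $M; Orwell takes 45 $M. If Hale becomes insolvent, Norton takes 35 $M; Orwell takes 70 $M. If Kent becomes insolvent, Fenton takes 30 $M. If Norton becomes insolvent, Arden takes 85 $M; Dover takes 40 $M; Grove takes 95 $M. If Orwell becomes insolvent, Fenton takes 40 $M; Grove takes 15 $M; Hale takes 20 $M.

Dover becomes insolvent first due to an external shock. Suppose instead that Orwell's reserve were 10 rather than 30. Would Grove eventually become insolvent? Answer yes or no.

no

With Orwell's reserve at 10:
Round 1 — Dover becomes insolvent (initial).
  Norton: +50 → 50 ≥ 50
Round 2 — Norton becomes insolvent.
  Arden: +85 → 85 ≥ 30
  Grove: +95 → 95 < 120
Round 3 — Arden becomes insolvent.
No further insolvencies.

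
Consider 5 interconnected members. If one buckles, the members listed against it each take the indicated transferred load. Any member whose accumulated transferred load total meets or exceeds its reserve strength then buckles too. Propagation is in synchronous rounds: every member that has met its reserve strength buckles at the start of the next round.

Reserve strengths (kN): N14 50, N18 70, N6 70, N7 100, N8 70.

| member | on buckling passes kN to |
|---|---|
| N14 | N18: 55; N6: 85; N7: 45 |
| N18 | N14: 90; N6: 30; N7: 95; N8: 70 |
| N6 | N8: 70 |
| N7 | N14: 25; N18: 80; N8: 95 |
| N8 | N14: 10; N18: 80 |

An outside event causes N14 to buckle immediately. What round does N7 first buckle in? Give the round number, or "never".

5

Round 1 — N14 buckles (initial).
  N18: +55 → 55 < 70
  N6: +85 → 85 ≥ 70
  N7: +45 → 45 < 100
Round 2 — N6 buckles.
  N8: +70 → 70 ≥ 70
Round 3 — N8 buckles.
  N18: +80 → 135 ≥ 70
Round 4 — N18 buckles.
  N7: +95 → 140 ≥ 100
Round 5 — N7 buckles.
No further bucklings.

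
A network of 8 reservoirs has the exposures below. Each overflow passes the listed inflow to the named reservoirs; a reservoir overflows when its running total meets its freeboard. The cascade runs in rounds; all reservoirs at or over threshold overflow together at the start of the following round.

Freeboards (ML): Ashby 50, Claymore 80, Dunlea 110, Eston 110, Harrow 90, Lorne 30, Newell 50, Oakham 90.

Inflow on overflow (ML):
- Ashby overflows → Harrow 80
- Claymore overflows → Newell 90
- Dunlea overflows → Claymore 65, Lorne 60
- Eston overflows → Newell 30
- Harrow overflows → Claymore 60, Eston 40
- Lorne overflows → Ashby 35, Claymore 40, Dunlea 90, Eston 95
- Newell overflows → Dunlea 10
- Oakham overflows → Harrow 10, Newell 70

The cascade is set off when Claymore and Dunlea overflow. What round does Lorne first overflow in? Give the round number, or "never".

Round 1 — Claymore, Dunlea overflow (initial).
  Lorne: +60 → 60 ≥ 30
  Newell: +90 → 90 ≥ 50
Round 2 — Lorne, Newell overflow.
  Ashby: +35 → 35 < 50
  Eston: +95 → 95 < 110
No further overflows.

2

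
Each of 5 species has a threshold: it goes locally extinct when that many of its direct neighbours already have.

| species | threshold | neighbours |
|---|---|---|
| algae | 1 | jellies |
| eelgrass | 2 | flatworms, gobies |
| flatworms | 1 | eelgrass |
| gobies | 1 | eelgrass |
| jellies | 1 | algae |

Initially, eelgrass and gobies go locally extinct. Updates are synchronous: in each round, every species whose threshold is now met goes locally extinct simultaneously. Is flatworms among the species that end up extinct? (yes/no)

Round 1 — eelgrass, gobies go locally extinct (initial).
Round 2 — checking thresholds:
  flatworms: 1 of 1 neighbours ≥ 1, goes locally extinct.
Round 3 — no new extinctions; cascade stops.

yes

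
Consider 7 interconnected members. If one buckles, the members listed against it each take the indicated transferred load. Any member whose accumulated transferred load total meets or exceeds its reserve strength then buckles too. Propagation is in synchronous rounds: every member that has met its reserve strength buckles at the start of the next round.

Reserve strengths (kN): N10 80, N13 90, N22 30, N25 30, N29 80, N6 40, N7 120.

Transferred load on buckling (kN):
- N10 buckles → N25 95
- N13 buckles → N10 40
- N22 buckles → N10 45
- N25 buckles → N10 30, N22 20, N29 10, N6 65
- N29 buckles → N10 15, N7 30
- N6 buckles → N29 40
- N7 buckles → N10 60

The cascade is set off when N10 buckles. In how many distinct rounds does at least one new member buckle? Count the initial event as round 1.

Round 1 — N10 buckles (initial).
  N25: +95 → 95 ≥ 30
Round 2 — N25 buckles.
  N22: +20 → 20 < 30
  N29: +10 → 10 < 80
  N6: +65 → 65 ≥ 40
Round 3 — N6 buckles.
  N29: +40 → 50 < 80
No further bucklings.

3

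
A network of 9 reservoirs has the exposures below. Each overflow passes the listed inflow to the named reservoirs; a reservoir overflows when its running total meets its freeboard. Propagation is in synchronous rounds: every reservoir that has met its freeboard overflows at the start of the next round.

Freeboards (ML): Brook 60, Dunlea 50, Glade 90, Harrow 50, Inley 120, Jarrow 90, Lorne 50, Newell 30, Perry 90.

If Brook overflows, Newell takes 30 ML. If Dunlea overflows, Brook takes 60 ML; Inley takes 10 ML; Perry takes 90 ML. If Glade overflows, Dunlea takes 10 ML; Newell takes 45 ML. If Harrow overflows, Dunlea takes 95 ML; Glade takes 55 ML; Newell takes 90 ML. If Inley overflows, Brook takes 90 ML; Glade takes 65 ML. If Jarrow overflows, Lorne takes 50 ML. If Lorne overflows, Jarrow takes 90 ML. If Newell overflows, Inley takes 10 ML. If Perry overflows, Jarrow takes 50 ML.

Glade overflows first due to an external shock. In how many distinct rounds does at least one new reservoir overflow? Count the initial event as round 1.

2

Round 1 — Glade overflows (initial).
  Dunlea: +10 → 10 < 50
  Newell: +45 → 45 ≥ 30
Round 2 — Newell overflows.
  Inley: +10 → 10 < 120
No further overflows.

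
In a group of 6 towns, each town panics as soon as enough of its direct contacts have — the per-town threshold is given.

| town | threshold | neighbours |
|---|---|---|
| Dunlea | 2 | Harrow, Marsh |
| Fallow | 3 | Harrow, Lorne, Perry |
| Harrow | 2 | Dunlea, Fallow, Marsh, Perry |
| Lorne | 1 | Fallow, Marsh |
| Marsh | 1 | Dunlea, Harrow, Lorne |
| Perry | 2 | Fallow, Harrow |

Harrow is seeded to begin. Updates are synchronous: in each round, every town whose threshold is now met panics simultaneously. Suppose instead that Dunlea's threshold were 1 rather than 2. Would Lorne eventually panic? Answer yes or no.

yes

With Dunlea's threshold at 1:
Round 1 — Harrow panics (initial).
Round 2 — checking thresholds:
  Dunlea: 1 of 2 neighbours ≥ 1, panics.
  Fallow: 1 of 3 neighbours < 3, below threshold.
  Marsh: 1 of 3 neighbours ≥ 1, panics.
  Perry: 1 of 2 neighbours < 2, below threshold.
Round 3 — checking thresholds:
  Fallow: 1 of 3 neighbours < 3, below threshold.
  Lorne: 1 of 2 neighbours ≥ 1, panics.
  Perry: 1 of 2 neighbours < 2, below threshold.
Round 4 — no new panics; cascade stops.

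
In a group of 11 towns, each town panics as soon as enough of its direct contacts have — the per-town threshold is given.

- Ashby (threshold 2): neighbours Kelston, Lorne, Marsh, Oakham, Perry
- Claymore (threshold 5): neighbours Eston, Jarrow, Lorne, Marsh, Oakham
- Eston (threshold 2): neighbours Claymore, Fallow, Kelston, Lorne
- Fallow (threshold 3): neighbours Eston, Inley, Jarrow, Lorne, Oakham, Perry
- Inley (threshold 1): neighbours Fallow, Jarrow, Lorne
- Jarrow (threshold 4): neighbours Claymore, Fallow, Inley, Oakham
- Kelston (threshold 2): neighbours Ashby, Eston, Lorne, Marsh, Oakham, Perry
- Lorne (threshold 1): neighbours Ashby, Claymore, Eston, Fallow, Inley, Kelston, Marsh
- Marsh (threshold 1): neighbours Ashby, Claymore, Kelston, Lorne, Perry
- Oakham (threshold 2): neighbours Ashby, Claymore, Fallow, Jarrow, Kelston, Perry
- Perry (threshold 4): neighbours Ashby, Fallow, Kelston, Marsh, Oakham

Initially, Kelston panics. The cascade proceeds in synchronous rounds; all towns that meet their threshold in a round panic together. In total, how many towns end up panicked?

9

Round 1 — Kelston panics (initial).
Round 2 — checking thresholds:
  Ashby: 1 of 5 neighbours < 2, not yet.
  Eston: 1 of 4 neighbours < 2, not yet.
  Lorne: 1 of 7 neighbours ≥ 1, panics.
  Marsh: 1 of 5 neighbours ≥ 1, panics.
  Oakham: 1 of 6 neighbours < 2, not yet.
  Perry: 1 of 5 neighbours < 4, not yet.
Round 3 — checking thresholds:
  Ashby: 3 of 5 neighbours ≥ 2, panics.
  Claymore: 2 of 5 neighbours < 5, not yet.
  Eston: 2 of 4 neighbours ≥ 2, panics.
  Fallow: 1 of 6 neighbours < 3, not yet.
  Inley: 1 of 3 neighbours ≥ 1, panics.
  Oakham: 1 of 6 neighbours < 2, not yet.
  Perry: 2 of 5 neighbours < 4, not yet.
Round 4 — checking thresholds:
  Claymore: 3 of 5 neighbours < 5, not yet.
  Fallow: 3 of 6 neighbours ≥ 3, panics.
  Jarrow: 1 of 4 neighbours < 4, not yet.
  Oakham: 2 of 6 neighbours ≥ 2, panics.
  Perry: 3 of 5 neighbours < 4, not yet.
Round 5 — checking thresholds:
  Claymore: 4 of 5 neighbours < 5, not yet.
  Jarrow: 3 of 4 neighbours < 4, not yet.
  Perry: 5 of 5 neighbours ≥ 4, panics.
Round 6 — no new panics; cascade stops.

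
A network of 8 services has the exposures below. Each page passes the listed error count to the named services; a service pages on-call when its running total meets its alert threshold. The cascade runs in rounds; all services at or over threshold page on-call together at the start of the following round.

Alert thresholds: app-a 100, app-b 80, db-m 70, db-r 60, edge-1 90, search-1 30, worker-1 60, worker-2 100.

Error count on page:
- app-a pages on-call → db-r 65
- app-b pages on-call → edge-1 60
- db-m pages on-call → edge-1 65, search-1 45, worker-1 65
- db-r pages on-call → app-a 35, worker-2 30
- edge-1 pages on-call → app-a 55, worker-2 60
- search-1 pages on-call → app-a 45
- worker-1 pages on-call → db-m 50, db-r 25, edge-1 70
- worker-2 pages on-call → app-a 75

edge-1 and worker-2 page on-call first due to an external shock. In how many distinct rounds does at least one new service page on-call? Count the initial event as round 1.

3

Round 1 — edge-1, worker-2 page on-call (initial).
  app-a: +55+75 → 130 ≥ 100
Round 2 — app-a pages on-call.
  db-r: +65 → 65 ≥ 60
Round 3 — db-r pages on-call.
No further pages.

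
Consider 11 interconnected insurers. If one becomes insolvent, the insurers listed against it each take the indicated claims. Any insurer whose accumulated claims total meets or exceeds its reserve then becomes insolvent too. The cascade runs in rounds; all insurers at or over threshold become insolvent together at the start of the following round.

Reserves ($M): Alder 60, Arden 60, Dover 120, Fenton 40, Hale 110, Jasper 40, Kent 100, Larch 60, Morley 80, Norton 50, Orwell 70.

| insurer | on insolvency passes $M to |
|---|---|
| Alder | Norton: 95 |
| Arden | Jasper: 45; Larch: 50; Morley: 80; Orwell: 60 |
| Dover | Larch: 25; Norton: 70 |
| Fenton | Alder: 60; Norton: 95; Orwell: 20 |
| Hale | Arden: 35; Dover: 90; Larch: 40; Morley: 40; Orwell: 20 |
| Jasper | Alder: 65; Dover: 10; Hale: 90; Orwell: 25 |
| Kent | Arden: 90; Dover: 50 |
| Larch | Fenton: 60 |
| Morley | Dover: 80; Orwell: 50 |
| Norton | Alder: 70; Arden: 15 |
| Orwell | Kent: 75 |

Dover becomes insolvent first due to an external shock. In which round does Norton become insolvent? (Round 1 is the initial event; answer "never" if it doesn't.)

Round 1 — Dover becomes insolvent (initial).
  Larch: +25 → 25 < 60
  Norton: +70 → 70 ≥ 50
Round 2 — Norton becomes insolvent.
  Alder: +70 → 70 ≥ 60
  Arden: +15 → 15 < 60
Round 3 — Alder becomes insolvent.
No further insolvencies.

2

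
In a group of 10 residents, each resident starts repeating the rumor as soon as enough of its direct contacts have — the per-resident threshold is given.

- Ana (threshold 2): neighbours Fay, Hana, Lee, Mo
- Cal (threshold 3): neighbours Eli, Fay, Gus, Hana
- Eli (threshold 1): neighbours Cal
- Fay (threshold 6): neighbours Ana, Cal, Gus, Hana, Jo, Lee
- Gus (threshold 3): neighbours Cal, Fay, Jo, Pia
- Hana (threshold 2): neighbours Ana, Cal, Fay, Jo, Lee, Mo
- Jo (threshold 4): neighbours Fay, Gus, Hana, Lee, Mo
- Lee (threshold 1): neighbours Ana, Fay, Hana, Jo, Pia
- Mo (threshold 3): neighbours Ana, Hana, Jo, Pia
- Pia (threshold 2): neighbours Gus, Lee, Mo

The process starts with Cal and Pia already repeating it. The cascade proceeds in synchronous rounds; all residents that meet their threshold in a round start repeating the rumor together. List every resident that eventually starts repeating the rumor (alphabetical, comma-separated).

Ana, Cal, Eli, Hana, Lee, Mo, Pia

Round 1 — Cal, Pia start repeating the rumor (initial).
Round 2 — checking thresholds:
  Eli: 1 of 1 neighbours ≥ 1, starts repeating the rumor.
  Fay: 1 of 6 neighbours < 6, below threshold.
  Gus: 2 of 4 neighbours < 3, below threshold.
  Hana: 1 of 6 neighbours < 2, below threshold.
  Lee: 1 of 5 neighbours ≥ 1, starts repeating the rumor.
  Mo: 1 of 4 neighbours < 3, below threshold.
Round 3 — checking thresholds:
  Ana: 1 of 4 neighbours < 2, below threshold.
  Fay: 2 of 6 neighbours < 6, below threshold.
  Gus: 2 of 4 neighbours < 3, below threshold.
  Hana: 2 of 6 neighbours ≥ 2, starts repeating the rumor.
  Jo: 1 of 5 neighbours < 4, below threshold.
  Mo: 1 of 4 neighbours < 3, below threshold.
Round 4 — checking thresholds:
  Ana: 2 of 4 neighbours ≥ 2, starts repeating the rumor.
  Fay: 3 of 6 neighbours < 6, below threshold.
  Gus: 2 of 4 neighbours < 3, below threshold.
  Jo: 2 of 5 neighbours < 4, below threshold.
  Mo: 2 of 4 neighbours < 3, below threshold.
Round 5 — checking thresholds:
  Fay: 4 of 6 neighbours < 6, below threshold.
  Gus: 2 of 4 neighbours < 3, below threshold.
  Jo: 2 of 5 neighbours < 4, below threshold.
  Mo: 3 of 4 neighbours ≥ 3, starts repeating the rumor.
Round 6 — no new spreads; cascade stops.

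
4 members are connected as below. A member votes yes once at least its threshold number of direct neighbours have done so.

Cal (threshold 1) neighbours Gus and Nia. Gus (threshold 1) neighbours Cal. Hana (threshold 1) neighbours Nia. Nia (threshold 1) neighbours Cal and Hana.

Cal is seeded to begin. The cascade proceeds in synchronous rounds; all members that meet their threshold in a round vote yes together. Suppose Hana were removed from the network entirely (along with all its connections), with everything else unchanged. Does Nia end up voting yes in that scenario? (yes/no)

With Hana removed:
Round 1 — Cal votes yes (initial).
Round 2 — checking thresholds:
  Gus: 1 of 1 neighbours ≥ 1, votes yes.
  Nia: 1 of 1 neighbours ≥ 1, votes yes.
Round 3 — no new yes votes; cascade stops.

yes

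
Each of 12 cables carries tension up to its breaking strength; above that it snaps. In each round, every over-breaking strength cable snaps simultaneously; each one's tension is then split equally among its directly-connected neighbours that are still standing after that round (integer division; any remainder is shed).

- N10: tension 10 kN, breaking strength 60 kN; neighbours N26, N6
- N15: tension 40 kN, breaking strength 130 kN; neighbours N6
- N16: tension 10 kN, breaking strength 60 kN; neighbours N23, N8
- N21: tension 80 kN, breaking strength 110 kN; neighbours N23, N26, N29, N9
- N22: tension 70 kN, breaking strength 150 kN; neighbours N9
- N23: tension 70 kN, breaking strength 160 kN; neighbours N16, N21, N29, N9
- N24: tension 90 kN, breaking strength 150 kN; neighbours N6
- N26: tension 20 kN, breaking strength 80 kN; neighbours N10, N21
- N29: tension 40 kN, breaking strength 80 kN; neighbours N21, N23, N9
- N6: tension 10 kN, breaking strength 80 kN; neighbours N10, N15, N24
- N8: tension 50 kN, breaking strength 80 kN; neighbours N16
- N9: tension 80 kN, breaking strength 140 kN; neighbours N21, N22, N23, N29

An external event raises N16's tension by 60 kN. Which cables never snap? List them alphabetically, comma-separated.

Round 1 — N16 at 70 > 60. N16 snaps.
  N16 sheds 70 kN to N23, N8: 35 each.
    N23: 70+35 = 105 ≤ 160
    N8: 50+35 = 85 > 80
Round 2 — N8 snaps.
  N8 sheds 85 kN: no online neighbours, lost.
No further breaks.

N10, N15, N21, N22, N23, N24, N26, N29, N6, N9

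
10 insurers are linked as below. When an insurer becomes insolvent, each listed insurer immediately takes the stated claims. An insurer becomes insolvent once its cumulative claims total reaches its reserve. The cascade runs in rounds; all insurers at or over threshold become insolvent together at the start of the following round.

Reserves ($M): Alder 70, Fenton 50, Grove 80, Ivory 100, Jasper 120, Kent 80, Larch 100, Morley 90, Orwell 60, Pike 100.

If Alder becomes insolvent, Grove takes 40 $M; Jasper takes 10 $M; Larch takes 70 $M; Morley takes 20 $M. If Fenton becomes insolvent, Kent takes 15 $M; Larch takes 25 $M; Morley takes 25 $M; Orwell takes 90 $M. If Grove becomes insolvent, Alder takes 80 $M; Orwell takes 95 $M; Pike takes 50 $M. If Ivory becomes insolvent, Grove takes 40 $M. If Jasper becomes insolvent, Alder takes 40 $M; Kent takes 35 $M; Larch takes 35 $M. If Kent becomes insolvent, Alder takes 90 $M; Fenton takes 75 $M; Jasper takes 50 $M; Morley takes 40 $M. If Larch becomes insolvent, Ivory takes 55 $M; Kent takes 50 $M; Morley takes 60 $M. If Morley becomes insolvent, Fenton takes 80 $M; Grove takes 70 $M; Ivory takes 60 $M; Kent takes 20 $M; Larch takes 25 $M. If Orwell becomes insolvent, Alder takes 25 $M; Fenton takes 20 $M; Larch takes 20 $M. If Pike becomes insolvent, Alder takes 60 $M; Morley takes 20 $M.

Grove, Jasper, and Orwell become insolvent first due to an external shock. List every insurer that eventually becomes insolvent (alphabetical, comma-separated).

Round 1 — Grove, Jasper, Orwell become insolvent (initial).
  Alder: +80+40+25 → 145 ≥ 70
  Fenton: +20 → 20 < 50
  Kent: +35 → 35 < 80
  Larch: +35+20 → 55 < 100
  Pike: +50 → 50 < 100
Round 2 — Alder becomes insolvent.
  Larch: +70 → 125 ≥ 100
  Morley: +20 → 20 < 90
Round 3 — Larch becomes insolvent.
  Ivory: +55 → 55 < 100
  Kent: +50 → 85 ≥ 80
  Morley: +60 → 80 < 90
Round 4 — Kent becomes insolvent.
  Fenton: +75 → 95 ≥ 50
  Morley: +40 → 120 ≥ 90
Round 5 — Fenton, Morley become insolvent.
  Ivory: +60 → 115 ≥ 100
Round 6 — Ivory becomes insolvent.
No further insolvencies.

Alder, Fenton, Grove, Ivory, Jasper, Kent, Larch, Morley, Orwell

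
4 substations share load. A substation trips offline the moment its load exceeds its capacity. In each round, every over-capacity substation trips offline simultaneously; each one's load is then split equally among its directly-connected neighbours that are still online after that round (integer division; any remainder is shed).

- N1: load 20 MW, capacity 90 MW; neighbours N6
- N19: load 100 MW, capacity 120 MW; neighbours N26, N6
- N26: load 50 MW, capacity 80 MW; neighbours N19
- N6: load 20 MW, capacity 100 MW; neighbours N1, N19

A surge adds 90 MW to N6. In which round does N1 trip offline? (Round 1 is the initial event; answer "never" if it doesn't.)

Round 1 — N6 at 110 > 100. N6 trips offline.
  N6 sheds 110 MW to N1, N19: 55 each.
    N1: 20+55 = 75 ≤ 90
    N19: 100+55 = 155 > 120
Round 2 — N19 trips offline.
  N19 sheds 155 MW to N26: 155 each.
    N26: 50+155 = 205 > 80
Round 3 — N26 trips offline.
  N26 sheds 205 MW: no online neighbours, lost.
No further trips.

never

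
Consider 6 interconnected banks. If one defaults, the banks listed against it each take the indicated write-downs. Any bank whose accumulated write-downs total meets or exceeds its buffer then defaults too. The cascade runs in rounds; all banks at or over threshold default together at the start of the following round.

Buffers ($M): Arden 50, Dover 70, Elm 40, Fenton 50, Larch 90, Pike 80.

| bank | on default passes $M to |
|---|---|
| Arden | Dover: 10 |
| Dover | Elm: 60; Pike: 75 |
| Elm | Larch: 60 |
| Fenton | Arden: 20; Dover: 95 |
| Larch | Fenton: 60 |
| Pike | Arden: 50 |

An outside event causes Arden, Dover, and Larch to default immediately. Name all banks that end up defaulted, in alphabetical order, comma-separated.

Round 1 — Arden, Dover, Larch default (initial).
  Elm: +60 → 60 ≥ 40
  Fenton: +60 → 60 ≥ 50
  Pike: +75 → 75 < 80
Round 2 — Elm, Fenton default.
No further defaults.

Arden, Dover, Elm, Fenton, Larch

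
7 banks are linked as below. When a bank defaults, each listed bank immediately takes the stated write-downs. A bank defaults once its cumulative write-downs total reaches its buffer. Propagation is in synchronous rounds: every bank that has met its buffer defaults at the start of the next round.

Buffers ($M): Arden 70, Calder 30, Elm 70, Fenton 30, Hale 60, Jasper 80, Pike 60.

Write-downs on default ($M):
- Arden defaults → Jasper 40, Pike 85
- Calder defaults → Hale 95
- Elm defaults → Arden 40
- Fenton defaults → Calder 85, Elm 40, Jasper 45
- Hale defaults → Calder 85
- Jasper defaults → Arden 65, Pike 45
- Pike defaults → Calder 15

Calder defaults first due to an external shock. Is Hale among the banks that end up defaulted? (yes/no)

Round 1 — Calder defaults (initial).
  Hale: +95 → 95 ≥ 60
Round 2 — Hale defaults.
No further defaults.

yes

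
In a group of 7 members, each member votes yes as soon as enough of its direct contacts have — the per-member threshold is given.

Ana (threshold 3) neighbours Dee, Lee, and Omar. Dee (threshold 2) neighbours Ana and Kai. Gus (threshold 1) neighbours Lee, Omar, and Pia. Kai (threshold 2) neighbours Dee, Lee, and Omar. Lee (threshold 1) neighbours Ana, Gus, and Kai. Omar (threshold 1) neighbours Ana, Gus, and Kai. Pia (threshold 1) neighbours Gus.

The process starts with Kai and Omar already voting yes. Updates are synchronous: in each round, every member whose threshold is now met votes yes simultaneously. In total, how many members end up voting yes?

Round 1 — Kai, Omar vote yes (initial).
Round 2 — checking thresholds:
  Ana: 1 of 3 neighbours < 3, holds.
  Dee: 1 of 2 neighbours < 2, holds.
  Gus: 1 of 3 neighbours ≥ 1, votes yes.
  Lee: 1 of 3 neighbours ≥ 1, votes yes.
Round 3 — checking thresholds:
  Ana: 2 of 3 neighbours < 3, holds.
  Dee: 1 of 2 neighbours < 2, holds.
  Pia: 1 of 1 neighbours ≥ 1, votes yes.
Round 4 — no new yes votes; cascade stops.

5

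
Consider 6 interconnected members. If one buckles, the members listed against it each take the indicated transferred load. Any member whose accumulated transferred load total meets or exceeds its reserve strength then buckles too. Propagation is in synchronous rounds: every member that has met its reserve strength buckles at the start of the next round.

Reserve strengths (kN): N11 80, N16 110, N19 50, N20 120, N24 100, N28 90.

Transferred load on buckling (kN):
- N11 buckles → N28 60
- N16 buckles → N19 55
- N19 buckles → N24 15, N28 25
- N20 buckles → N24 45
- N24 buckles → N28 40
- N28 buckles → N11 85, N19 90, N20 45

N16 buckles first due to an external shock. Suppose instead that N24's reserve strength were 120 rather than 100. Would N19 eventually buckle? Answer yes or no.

With N24's reserve strength at 120:
Round 1 — N16 buckles (initial).
  N19: +55 → 55 ≥ 50
Round 2 — N19 buckles.
  N24: +15 → 15 < 120
  N28: +25 → 25 < 90
No further bucklings.

yes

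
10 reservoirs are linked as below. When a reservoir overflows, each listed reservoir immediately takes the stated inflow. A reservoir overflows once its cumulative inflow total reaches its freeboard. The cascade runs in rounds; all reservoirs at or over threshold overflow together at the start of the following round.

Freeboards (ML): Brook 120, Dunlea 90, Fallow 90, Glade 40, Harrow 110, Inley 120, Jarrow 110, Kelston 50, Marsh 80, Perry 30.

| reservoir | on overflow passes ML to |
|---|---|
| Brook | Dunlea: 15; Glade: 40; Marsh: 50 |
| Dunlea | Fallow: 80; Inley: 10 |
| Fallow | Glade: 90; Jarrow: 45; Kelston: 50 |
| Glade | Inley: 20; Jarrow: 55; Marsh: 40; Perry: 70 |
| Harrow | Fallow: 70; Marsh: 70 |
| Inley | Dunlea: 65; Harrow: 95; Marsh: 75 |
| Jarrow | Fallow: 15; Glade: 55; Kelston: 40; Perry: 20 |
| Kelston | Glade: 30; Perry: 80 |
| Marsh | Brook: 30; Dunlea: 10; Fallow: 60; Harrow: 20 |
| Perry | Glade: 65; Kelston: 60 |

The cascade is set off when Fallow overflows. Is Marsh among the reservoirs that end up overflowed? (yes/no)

Round 1 — Fallow overflows (initial).
  Glade: +90 → 90 ≥ 40
  Jarrow: +45 → 45 < 110
  Kelston: +50 → 50 ≥ 50
Round 2 — Glade, Kelston overflow.
  Inley: +20 → 20 < 120
  Jarrow: +55 → 100 < 110
  Marsh: +40 → 40 < 80
  Perry: +70+80 → 150 ≥ 30
Round 3 — Perry overflows.
No further overflows.

no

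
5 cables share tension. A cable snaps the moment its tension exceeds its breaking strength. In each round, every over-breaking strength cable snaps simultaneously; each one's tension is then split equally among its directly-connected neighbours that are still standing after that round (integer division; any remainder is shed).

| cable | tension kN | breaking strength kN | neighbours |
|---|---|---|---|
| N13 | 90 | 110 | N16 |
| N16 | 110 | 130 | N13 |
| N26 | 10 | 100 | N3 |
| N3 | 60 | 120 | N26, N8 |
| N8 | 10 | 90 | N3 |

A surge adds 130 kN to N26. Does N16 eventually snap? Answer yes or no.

no

Round 1 — N26 at 140 > 100. N26 snaps.
  N26 sheds 140 kN to N3: 140 each.
    N3: 60+140 = 200 > 120
Round 2 — N3 snaps.
  N3 sheds 200 kN to N8: 200 each.
    N8: 10+200 = 210 > 90
Round 3 — N8 snaps.
  N8 sheds 210 kN: no online neighbours, lost.
No further breaks.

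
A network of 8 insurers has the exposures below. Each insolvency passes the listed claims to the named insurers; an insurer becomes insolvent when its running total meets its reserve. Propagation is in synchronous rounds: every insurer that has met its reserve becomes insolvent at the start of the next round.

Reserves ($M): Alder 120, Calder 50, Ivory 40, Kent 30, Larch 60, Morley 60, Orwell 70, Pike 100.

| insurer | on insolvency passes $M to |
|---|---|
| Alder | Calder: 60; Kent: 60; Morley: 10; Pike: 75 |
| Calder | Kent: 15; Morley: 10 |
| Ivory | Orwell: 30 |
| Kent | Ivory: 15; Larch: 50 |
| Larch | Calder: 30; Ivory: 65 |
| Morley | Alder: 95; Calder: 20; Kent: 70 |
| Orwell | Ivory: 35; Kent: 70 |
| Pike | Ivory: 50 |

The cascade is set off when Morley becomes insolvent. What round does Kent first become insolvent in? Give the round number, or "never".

Round 1 — Morley becomes insolvent (initial).
  Alder: +95 → 95 < 120
  Calder: +20 → 20 < 50
  Kent: +70 → 70 ≥ 30
Round 2 — Kent becomes insolvent.
  Ivory: +15 → 15 < 40
  Larch: +50 → 50 < 60
No further insolvencies.

2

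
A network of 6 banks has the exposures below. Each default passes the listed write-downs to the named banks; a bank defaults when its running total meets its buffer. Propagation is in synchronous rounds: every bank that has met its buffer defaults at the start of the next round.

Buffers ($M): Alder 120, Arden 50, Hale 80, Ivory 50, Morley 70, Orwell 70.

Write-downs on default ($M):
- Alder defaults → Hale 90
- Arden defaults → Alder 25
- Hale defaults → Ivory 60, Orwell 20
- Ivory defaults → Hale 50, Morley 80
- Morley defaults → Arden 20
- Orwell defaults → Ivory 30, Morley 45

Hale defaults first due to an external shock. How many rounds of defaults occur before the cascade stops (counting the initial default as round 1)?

Round 1 — Hale defaults (initial).
  Ivory: +60 → 60 ≥ 50
  Orwell: +20 → 20 < 70
Round 2 — Ivory defaults.
  Morley: +80 → 80 ≥ 70
Round 3 — Morley defaults.
  Arden: +20 → 20 < 50
No further defaults.

3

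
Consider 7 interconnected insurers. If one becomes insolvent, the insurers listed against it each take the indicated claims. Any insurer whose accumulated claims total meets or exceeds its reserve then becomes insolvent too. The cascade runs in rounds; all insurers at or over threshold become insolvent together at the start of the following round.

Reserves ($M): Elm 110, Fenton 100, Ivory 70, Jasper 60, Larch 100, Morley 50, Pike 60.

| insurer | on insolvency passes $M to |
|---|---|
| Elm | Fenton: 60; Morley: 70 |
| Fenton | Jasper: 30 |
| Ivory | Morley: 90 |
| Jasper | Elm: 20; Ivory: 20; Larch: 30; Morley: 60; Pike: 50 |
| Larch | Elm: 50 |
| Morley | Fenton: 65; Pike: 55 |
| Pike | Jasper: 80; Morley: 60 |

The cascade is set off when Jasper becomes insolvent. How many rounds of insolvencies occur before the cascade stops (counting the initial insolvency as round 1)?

3

Round 1 — Jasper becomes insolvent (initial).
  Elm: +20 → 20 < 110
  Ivory: +20 → 20 < 70
  Larch: +30 → 30 < 100
  Morley: +60 → 60 ≥ 50
  Pike: +50 → 50 < 60
Round 2 — Morley becomes insolvent.
  Fenton: +65 → 65 < 100
  Pike: +55 → 105 ≥ 60
Round 3 — Pike becomes insolvent.
No further insolvencies.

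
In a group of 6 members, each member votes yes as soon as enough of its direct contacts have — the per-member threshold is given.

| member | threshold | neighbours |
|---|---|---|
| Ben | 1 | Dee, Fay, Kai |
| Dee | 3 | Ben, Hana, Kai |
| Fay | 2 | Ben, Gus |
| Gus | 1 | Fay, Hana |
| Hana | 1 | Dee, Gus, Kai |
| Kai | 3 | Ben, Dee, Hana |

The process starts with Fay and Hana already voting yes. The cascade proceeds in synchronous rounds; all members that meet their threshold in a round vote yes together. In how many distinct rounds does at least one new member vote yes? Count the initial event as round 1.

2

Round 1 — Fay, Hana vote yes (initial).
Round 2 — checking thresholds:
  Ben: 1 of 3 neighbours ≥ 1, votes yes.
  Dee: 1 of 3 neighbours < 3, not yet.
  Gus: 2 of 2 neighbours ≥ 1, votes yes.
  Kai: 1 of 3 neighbours < 3, not yet.
Round 3 — no new yes votes; cascade stops.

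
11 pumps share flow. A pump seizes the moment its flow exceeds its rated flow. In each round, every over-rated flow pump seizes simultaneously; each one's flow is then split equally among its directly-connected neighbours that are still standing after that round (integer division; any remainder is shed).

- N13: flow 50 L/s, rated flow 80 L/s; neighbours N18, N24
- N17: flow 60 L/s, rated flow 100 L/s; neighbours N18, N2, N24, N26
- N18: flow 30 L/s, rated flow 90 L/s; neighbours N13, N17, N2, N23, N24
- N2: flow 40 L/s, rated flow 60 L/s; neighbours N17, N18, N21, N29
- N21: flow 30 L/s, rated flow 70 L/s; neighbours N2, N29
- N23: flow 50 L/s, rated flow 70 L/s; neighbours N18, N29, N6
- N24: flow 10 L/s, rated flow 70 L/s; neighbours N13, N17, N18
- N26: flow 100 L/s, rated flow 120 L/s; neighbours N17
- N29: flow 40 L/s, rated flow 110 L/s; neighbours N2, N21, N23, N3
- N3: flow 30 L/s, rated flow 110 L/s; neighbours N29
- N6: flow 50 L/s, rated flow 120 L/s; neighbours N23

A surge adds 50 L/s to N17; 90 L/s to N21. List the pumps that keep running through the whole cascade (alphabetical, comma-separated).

none

Round 1 — N17 at 110 > 100; N21 at 120 > 70. N17, N21 seize.
  N17 sheds 110 L/s to N18, N2, N24, N26: 27 each (2 lost).
    N18: 30+27 = 57 ≤ 90
    N2: 40+27 = 67 > 60
    N24: 10+27 = 37 ≤ 70
    N26: 100+27 = 127 > 120
  N21 sheds 120 L/s to N2, N29: 60 each.
    N2: 67+60 = 127 > 60
    N29: 40+60 = 100 ≤ 110
Round 2 — N2, N26 seize.
  N2 sheds 127 L/s to N18, N29: 63 each (1 lost).
    N18: 57+63 = 120 > 90
    N29: 100+63 = 163 > 110
  N26 sheds 127 L/s: no online neighbours, lost.
Round 3 — N18, N29 seize.
  N18 sheds 120 L/s to N13, N23, N24: 40 each.
    N13: 50+40 = 90 > 80
    N23: 50+40 = 90 > 70
    N24: 37+40 = 77 > 70
  N29 sheds 163 L/s to N23, N3: 81 each (1 lost).
    N23: 90+81 = 171 > 70
    N3: 30+81 = 111 > 110
Round 4 — N13, N23, N24, N3 seize.
  N13 sheds 90 L/s: no online neighbours, lost.
  N23 sheds 171 L/s to N6: 171 each.
    N6: 50+171 = 221 > 120
  N24 sheds 77 L/s: no online neighbours, lost.
  N3 sheds 111 L/s: no online neighbours, lost.
Round 5 — N6 seizes.
  N6 sheds 221 L/s: no online neighbours, lost.
No further seizures.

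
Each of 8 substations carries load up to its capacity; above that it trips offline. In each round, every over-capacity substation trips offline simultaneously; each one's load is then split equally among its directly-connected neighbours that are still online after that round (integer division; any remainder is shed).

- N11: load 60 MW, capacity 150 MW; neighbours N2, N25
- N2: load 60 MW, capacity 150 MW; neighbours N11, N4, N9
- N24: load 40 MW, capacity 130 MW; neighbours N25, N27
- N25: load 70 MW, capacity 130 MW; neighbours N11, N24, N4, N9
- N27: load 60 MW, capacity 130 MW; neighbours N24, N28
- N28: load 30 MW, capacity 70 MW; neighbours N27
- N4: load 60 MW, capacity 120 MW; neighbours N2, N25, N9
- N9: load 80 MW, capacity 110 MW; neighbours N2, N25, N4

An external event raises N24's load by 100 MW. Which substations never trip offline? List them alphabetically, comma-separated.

Round 1 — N24 at 140 > 130. N24 trips offline.
  N24 sheds 140 MW to N25, N27: 70 each.
    N25: 70+70 = 140 > 130
    N27: 60+70 = 130 ≤ 130
Round 2 — N25 trips offline.
  N25 sheds 140 MW to N11, N4, N9: 46 each (2 lost).
    N11: 60+46 = 106 ≤ 150
    N4: 60+46 = 106 ≤ 120
    N9: 80+46 = 126 > 110
Round 3 — N9 trips offline.
  N9 sheds 126 MW to N2, N4: 63 each.
    N2: 60+63 = 123 ≤ 150
    N4: 106+63 = 169 > 120
Round 4 — N4 trips offline.
  N4 sheds 169 MW to N2: 169 each.
    N2: 123+169 = 292 > 150
Round 5 — N2 trips offline.
  N2 sheds 292 MW to N11: 292 each.
    N11: 106+292 = 398 > 150
Round 6 — N11 trips offline.
  N11 sheds 398 MW: no online neighbours, lost.
No further trips.

N27, N28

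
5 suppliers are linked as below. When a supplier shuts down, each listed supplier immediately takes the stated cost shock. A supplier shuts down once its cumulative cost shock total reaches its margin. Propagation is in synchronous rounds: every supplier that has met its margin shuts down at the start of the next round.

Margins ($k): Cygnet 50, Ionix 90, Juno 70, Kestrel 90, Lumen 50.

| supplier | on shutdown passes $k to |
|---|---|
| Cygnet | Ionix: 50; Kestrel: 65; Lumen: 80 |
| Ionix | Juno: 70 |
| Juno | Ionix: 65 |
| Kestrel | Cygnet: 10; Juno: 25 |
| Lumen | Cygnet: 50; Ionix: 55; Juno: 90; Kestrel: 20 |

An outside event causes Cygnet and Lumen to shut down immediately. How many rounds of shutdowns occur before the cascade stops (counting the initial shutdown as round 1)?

2

Round 1 — Cygnet, Lumen shut down (initial).
  Ionix: +50+55 → 105 ≥ 90
  Juno: +90 → 90 ≥ 70
  Kestrel: +65+20 → 85 < 90
Round 2 — Ionix, Juno shut down.
No further shutdowns.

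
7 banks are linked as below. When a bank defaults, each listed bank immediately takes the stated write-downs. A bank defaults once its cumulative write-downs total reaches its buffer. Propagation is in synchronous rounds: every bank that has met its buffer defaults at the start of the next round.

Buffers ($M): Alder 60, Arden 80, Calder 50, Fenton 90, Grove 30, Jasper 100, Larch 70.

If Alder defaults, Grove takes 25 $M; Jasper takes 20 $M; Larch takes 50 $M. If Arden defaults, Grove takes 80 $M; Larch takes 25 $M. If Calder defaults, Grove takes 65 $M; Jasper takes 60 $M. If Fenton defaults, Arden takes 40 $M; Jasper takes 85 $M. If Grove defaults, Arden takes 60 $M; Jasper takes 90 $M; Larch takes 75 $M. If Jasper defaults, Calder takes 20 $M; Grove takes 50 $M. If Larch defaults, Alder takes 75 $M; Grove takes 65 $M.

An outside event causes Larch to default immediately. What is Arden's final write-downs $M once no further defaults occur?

60

Round 1 — Larch defaults (initial).
  Alder: +75 → 75 ≥ 60
  Grove: +65 → 65 ≥ 30
Round 2 — Alder, Grove default.
  Arden: +60 → 60 < 80
  Jasper: +20+90 → 110 ≥ 100
Round 3 — Jasper defaults.
  Calder: +20 → 20 < 50
No further defaults.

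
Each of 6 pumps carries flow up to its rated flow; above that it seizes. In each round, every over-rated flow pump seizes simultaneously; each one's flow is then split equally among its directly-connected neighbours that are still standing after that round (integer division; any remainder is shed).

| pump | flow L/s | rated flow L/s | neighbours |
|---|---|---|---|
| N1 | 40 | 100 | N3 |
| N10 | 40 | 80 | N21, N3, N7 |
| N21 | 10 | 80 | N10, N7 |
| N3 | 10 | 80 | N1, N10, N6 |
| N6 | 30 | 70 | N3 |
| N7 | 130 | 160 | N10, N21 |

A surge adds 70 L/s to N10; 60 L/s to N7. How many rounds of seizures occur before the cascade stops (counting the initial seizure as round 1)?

2

Round 1 — N10 at 110 > 80; N7 at 190 > 160. N10, N7 seize.
  N10 sheds 110 L/s to N21, N3: 55 each.
    N21: 10+55 = 65 ≤ 80
    N3: 10+55 = 65 ≤ 80
  N7 sheds 190 L/s to N21: 190 each.
    N21: 65+190 = 255 > 80
Round 2 — N21 seizes.
  N21 sheds 255 L/s: no online neighbours, lost.
No further seizures.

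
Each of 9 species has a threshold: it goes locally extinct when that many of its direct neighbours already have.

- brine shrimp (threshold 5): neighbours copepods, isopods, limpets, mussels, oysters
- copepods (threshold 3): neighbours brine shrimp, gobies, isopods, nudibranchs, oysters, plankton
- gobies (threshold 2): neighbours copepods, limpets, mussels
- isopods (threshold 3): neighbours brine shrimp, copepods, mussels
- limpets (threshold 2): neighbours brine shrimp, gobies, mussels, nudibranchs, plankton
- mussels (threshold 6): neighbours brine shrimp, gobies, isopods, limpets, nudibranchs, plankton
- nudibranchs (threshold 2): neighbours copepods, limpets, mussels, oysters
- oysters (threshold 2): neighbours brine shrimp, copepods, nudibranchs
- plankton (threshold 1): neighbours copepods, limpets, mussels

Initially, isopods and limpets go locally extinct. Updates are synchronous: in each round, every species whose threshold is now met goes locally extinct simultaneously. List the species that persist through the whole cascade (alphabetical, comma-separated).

brine shrimp, copepods, gobies, mussels, nudibranchs, oysters

Round 1 — isopods, limpets go locally extinct (initial).
Round 2 — checking thresholds:
  brine shrimp: 2 of 5 neighbours < 5, below threshold.
  copepods: 1 of 6 neighbours < 3, below threshold.
  gobies: 1 of 3 neighbours < 2, below threshold.
  mussels: 2 of 6 neighbours < 6, below threshold.
  nudibranchs: 1 of 4 neighbours < 2, below threshold.
  plankton: 1 of 3 neighbours ≥ 1, goes locally extinct.
Round 3 — no new extinctions; cascade stops.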